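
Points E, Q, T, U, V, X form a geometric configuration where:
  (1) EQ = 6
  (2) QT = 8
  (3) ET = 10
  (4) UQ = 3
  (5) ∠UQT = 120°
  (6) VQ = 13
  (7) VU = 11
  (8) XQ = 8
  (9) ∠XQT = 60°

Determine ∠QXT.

Step 1: By the law of cosines on triangle XQT: XT² = 8² + 8² − 2·8·8·cos(60°) = 64, so XT = 8.
Step 2: By the inverse law of cosines on triangle QXT: cos(∠QXT) = (8² + 8² − 8²) / (2·8·8) = 64/128 = 0.5, so ∠QXT = 60°.

Therefore, the measure of angle ∠QXT = 60°.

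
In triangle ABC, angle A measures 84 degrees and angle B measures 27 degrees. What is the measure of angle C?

angle C = 180 - 84 - 27 = 69 degrees.

69 degrees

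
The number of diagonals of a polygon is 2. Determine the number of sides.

Using d = n(n - 3)/2, we solve 2 = n(n - 3)/2.
So n(n - 3) = 4.
Testing n = 4: 4 * 1 = 4 = 4. Correct.
The polygon has 4 sides.

4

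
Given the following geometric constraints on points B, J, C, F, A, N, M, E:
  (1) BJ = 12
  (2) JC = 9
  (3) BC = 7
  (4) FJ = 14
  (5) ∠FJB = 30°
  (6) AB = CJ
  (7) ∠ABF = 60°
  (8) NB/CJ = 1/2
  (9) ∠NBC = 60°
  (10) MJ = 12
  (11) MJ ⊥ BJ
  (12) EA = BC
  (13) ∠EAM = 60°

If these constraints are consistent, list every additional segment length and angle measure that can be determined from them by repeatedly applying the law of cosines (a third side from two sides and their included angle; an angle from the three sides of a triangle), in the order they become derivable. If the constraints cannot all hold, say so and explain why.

The constraints are consistent. Derivable facts, in order:
After 1 step:
- BF ≈ 7
- BM = 12·√2
- CN ≈ 6.14
- ∠BCJ = 96.38°
- ∠BJC = 35.43°
- ∠CBJ = 48.19°
After 2 steps:
- FA ≈ 8.19
- ∠BCN = 39.37°
- ∠BFJ = 58.98°
- ∠BMJ = 45°
- ∠BNC = 80.63°
- ∠FBJ = 91.02°
- ∠JBM = 45°
After 3 steps:
- ∠AFB = 72.21°
- ∠BAF = 47.79°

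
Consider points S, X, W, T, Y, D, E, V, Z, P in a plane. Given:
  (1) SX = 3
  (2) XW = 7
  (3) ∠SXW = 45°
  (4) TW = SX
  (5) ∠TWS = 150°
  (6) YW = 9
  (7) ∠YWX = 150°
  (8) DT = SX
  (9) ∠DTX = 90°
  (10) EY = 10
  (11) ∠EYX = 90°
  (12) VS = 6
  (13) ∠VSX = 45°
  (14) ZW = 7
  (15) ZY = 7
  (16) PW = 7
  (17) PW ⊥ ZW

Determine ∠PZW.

Step 1: By the law of cosines on triangle ZWP: ZP² = 7² + 7² − 2·7·7·cos(90°) = 98, so ZP = 7·√2.
Step 2: By the inverse law of cosines on triangle PZW: cos(∠PZW) = ((7·√2)² + 7² − 7²) / (2·7·√2·7) = 98/138.59 = 0.7071, so ∠PZW = 45°.

Therefore, the measure of angle ∠PZW = 45°.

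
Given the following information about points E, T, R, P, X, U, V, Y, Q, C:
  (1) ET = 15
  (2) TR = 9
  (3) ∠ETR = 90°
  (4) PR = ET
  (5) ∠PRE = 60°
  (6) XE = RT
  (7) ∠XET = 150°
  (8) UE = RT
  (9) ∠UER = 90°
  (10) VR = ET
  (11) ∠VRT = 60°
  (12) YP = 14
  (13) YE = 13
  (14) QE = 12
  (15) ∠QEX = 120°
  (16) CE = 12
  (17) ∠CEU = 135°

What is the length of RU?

From the given relations: UE = RT = 9.
Step 1: By the law of cosines on triangle ETR: ER² = 15² + 9² − 2·15·9·cos(90°) = 306, so ER = 3·√34.
Step 2: By the law of cosines on triangle REU: RU² = (3·√34)² + 9² − 2·3·√34·9·cos(90°) = 387, so RU = 3·√43.

Therefore, the length of RU = 3·√43.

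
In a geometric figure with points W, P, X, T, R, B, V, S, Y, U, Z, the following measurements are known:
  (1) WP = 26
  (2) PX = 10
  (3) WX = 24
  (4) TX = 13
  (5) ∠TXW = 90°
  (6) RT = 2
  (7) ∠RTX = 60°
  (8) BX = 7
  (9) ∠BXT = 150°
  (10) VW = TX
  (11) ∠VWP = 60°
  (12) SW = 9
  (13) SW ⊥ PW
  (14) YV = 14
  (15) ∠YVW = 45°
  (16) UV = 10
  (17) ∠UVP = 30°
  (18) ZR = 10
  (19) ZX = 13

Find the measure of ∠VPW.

From the given relations: VW = TX = 13.
Step 1: By the law of cosines on triangle PWV: PV² = 26² + 13² − 2·26·13·cos(60°) = 507, so PV = 13·√3.
Step 2: By the inverse law of cosines on triangle VPW: cos(∠VPW) = ((13·√3)² + 26² − 13²) / (2·13·√3·26) = 1014/1170.87 = 0.866, so ∠VPW = 30°.

Therefore, the measure of angle ∠VPW = 30°.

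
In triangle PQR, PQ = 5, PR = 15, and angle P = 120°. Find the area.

Area = (1/2)(5)(15) sin(120°) = (1/2)(5)(15)(sqrt(3)/2) = 75*sqrt(3)/4

75*sqrt(3)/4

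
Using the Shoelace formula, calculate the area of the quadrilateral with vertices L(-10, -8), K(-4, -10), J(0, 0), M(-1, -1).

Using the Shoelace formula for a quadrilateral (vertices in order):
Area = (1/2)|sum of (x_i * y_(i+1) - x_(i+1) * y_i)|
Terms: (-10*-10 - -4*-8) = 68, (-4*0 - 0*-10) = 0, (0*-1 - -1*0) = 0, (-1*-8 - -10*-1) = -2
Sum = 66
Area = (1/2)(66) = 33

33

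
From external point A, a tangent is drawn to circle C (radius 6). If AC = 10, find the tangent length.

Let T be the point of tangency. Then CT ⊥ AT (radius ⊥ tangent).
In right triangle CTA: CA² = CT² + AT²
10² = 6² + AT²
AT² = 64, AT = 8

8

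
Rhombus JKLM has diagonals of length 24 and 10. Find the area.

The diagonals of a rhombus divide it into four right triangles.
Each triangle has legs 24/ 2 = 12 and 10/2 = 5, so each has area (1/2)*12*5 = 30.
Four such triangles give total area = (d1 * d2) / 2 = 120.

120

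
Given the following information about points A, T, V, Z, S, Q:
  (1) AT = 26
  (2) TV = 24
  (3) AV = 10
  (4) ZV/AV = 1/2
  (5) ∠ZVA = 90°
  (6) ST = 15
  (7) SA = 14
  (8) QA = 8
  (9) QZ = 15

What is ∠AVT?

Step 1: By the inverse law of cosines on triangle AVT: cos(∠AVT) = (10² + 24² − 26²) / (2·10·24) = 0/480 = 0, so ∠AVT = 90°.

Therefore, the measure of angle ∠AVT = 90°.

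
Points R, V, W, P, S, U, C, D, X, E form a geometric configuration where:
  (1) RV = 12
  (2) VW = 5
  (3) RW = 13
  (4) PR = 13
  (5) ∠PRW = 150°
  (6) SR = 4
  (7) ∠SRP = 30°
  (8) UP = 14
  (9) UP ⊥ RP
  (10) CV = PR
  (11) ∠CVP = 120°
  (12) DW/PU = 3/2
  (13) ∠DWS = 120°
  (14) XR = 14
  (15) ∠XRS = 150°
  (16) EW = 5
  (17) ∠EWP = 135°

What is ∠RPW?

Step 1: By the law of cosines on triangle PRW: PW² = 13² + 13² − 2·13·13·cos(150°) = 630.72, so PW ≈ 25.11.
Step 2: By the inverse law of cosines on triangle RPW: cos(∠RPW) = (13² + 25.11² − 13²) / (2·13·25.11) = 630.72/652.97 = 0.9659, so ∠RPW = 15°.

Therefore, the measure of angle ∠RPW = 15°.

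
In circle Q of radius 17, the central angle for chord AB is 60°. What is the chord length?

Chord length = 2r sin(θ/2)
= 2 × 17 × sin(60°/2)
= 2 × 17 × sin(30°)
= 17

17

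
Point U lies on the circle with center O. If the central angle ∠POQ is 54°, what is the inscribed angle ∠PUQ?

Inscribed angle = 54° / 2 = 27° (inscribed angle theorem).

27°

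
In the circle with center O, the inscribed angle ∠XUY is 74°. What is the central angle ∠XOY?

The inscribed angle theorem states that a central angle is always twice any inscribed angle that subtends the same arc.
Since the inscribed angle is 74°, the central angle = 2 × 74° = 148°.

148°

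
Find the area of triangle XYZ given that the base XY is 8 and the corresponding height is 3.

A triangle's area is half the area of a rectangle with the same base and height.
Area = (1/2) * 8 * 3 = 12.

12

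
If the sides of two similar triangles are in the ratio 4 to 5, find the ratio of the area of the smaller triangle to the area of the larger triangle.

Area scales with the square of linear dimensions. If every length is multiplied by 4/5, then the area is multiplied by (4/5)^2 = 16/25.
The area ratio is 16:25.

16:25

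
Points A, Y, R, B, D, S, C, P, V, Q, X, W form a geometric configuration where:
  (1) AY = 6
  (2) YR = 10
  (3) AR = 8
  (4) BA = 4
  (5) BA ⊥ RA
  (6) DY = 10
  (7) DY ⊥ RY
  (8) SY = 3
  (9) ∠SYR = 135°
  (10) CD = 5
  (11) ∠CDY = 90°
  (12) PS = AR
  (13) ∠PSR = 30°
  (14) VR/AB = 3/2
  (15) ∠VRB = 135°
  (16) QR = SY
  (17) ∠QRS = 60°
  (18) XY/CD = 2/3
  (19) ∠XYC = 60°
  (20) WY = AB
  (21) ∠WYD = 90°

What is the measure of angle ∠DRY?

Step 1: By the law of cosines on triangle RYD: RD² = 10² + 10² − 2·10·10·cos(90°) = 200, so RD = 10·√2.
Step 2: By the inverse law of cosines on triangle DRY: cos(∠DRY) = ((10·√2)² + 10² − 10²) / (2·10·√2·10) = 200/282.84 = 0.7071, so ∠DRY = 45°.

Therefore, the measure of angle ∠DRY = 45°.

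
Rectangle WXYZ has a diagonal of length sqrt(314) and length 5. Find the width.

b = sqrt(d^2 - a^2) = sqrt(314 - 25) = sqrt(289) = 17

17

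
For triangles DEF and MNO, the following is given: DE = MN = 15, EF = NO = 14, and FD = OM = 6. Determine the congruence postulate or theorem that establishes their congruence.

Consider the given information: DE = MN = 15, EF = NO = 14, and FD = OM = 6
This is not SAS or ASA: SAS requires two sides and the included angle between them. ASA requires two angles and the side between them.
The correct criterion is SSS. All three pairs of corresponding sides are equal (Side-Side-Side).

SSS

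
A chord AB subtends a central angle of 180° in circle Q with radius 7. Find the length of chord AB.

Chord = 2(7) sin(90°) = 14

14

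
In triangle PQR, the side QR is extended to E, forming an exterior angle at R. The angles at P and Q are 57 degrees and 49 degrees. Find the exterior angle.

Exterior angle = 57 + 49 = 106 degrees (exterior angle theorem).

106 degrees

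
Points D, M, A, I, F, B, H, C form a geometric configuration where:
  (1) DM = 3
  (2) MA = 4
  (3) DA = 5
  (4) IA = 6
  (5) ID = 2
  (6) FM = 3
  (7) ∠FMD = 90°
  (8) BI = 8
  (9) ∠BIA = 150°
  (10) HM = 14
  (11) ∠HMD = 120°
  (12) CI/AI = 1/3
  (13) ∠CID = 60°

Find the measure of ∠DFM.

Step 1: By the law of cosines on triangle FMD: FD² = 3² + 3² − 2·3·3·cos(90°) = 18, so FD = 3·√2.
Step 2: By the inverse law of cosines on triangle DFM: cos(∠DFM) = ((3·√2)² + 3² − 3²) / (2·3·√2·3) = 18/25.46 = 0.7071, so ∠DFM = 45°.

Therefore, the measure of angle ∠DFM = 45°.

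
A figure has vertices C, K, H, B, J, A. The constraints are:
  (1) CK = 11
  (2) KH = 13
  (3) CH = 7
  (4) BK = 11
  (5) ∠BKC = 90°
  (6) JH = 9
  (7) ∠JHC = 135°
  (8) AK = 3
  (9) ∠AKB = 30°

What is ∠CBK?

Step 1: By the law of cosines on triangle BKC: BC² = 11² + 11² − 2·11·11·cos(90°) = 242, so BC = 11·√2.
Step 2: By the inverse law of cosines on triangle CBK: cos(∠CBK) = ((11·√2)² + 11² − 11²) / (2·11·√2·11) = 242/342.24 = 0.7071, so ∠CBK = 45°.

Therefore, the measure of angle ∠CBK = 45°.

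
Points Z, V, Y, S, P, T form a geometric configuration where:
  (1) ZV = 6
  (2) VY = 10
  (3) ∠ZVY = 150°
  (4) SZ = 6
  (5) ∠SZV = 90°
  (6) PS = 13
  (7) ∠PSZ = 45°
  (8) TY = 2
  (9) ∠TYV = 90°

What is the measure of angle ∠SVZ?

Step 1: By the law of cosines on triangle VZS: VS² = 6² + 6² − 2·6·6·cos(90°) = 72, so VS = 6·√2.
Step 2: By the inverse law of cosines on triangle SVZ: cos(∠SVZ) = ((6·√2)² + 6² − 6²) / (2·6·√2·6) = 72/101.82 = 0.7071, so ∠SVZ = 45°.

Therefore, the measure of angle ∠SVZ = 45°.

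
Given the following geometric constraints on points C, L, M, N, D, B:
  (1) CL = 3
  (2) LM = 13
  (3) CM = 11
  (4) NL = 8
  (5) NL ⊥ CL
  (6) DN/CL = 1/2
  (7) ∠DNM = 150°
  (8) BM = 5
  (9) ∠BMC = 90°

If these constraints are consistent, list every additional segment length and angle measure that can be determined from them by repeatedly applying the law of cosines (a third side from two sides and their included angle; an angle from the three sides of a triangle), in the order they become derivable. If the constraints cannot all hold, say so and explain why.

The constraints are consistent. Derivable facts, in order:
After 1 step:
- CB = √146
- CN = √73
- ∠CLM = 43.05°
- ∠CML = 10.73°
- ∠LCM = 126.22°
After 2 steps:
- ∠BCM = 24.44°
- ∠CBM = 65.56°
- ∠CNL = 20.56°
- ∠LCN = 69.44°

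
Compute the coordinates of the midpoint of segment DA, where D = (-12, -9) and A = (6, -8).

M = ((x₁ + x₂)/2, (y₁ + y₂)/2)
= ((-12 + 6)/2, (-9 + -8)/2)
= (-6/2, -17/2) = (-3, -17/2)

(-3, -17/2)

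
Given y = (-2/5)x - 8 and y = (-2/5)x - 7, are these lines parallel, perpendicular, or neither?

Slope of line 1: m1 = -2/5
Slope of line 2: m2 = -2/5
Since m1 = m2 = -2/5, the lines are parallel.

Parallel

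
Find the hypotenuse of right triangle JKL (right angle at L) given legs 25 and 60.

By the Pythagorean theorem: JK^2 = JL^2 + KL^2
JK^2 = 25^2 + 60^2 = 625 + 3600 = 4225
JK = sqrt(4225) = 65

65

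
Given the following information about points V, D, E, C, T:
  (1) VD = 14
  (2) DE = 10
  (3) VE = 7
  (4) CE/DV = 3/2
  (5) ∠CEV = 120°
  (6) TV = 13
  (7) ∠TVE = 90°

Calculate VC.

From the given relations: CE = 3/2·DV = 3/2·14 = 21.
Step 1: By the law of cosines on triangle VEC: VC² = 7² + 21² − 2·7·21·cos(120°) = 637, so VC = 7·√13.

Therefore, the length of VC = 7·√13.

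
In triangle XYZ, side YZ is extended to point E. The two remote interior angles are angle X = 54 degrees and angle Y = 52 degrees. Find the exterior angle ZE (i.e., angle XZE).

By the exterior angle theorem, an exterior angle of a triangle equals the sum of the two remote interior angles.
Exterior angle = angle X + angle Y
Exterior angle = 54 + 52 = 106 degrees

106 degrees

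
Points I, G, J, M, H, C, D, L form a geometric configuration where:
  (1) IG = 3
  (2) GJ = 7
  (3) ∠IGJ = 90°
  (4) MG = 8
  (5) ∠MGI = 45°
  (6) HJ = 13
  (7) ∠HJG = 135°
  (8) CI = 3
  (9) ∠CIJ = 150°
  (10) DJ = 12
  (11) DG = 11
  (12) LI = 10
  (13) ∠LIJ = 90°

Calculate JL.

Step 1: By the law of cosines on triangle JGI: JI² = 7² + 3² − 2·7·3·cos(90°) = 58, so JI = √58.
Step 2: By the law of cosines on triangle JIL: JL² = √58² + 10² − 2·√58·10·cos(90°) = 158, so JL = √158.

Therefore, the length of JL = √158.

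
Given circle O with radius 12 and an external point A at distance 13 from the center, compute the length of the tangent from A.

tangent = √(d² - r²) = √(13² - 12²) = √(169 - 144) = √25 = 5

5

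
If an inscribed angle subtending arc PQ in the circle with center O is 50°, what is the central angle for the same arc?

By the inscribed angle theorem, the central angle is twice the inscribed angle.
Central angle = 2 × 50° = 100°

100°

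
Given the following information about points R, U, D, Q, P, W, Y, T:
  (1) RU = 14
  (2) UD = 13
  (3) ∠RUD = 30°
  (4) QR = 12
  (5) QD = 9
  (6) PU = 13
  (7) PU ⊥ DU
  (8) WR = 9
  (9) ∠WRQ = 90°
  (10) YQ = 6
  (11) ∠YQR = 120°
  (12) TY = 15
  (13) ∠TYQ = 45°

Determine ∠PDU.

Step 1: By the law of cosines on triangle DUP: DP² = 13² + 13² − 2·13·13·cos(90°) = 338, so DP = 13·√2.
Step 2: By the inverse law of cosines on triangle PDU: cos(∠PDU) = ((13·√2)² + 13² − 13²) / (2·13·√2·13) = 338/478 = 0.7071, so ∠PDU = 45°.

Therefore, the measure of angle ∠PDU = 45°.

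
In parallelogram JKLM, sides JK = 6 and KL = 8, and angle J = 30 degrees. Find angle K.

Opposite sides of a parallelogram are parallel, so consecutive angles form co-interior angles on a transversal.
Co-interior angles sum to 180°, giving angle K = 180 - 30 = 150 degrees.

150 degrees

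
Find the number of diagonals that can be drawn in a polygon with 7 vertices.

Total line segments between 7 vertices = C(7,2) = 21.
Subtract the 7 sides: 21 - 7 = 14 diagonals.

14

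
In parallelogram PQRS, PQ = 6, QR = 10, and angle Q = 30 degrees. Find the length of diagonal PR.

Law of cosines: d^2 = 6^2 + 10^2 - 2(6)(10)cos(30°) = 136 - 60*sqrt(3), so d = 2*sqrt(34 - 15*sqrt(3)).

2*sqrt(34 - 15*sqrt(3))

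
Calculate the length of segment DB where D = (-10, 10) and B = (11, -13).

d = sqrt((21)^2 + (-23)^2) = sqrt(970)

sqrt(970)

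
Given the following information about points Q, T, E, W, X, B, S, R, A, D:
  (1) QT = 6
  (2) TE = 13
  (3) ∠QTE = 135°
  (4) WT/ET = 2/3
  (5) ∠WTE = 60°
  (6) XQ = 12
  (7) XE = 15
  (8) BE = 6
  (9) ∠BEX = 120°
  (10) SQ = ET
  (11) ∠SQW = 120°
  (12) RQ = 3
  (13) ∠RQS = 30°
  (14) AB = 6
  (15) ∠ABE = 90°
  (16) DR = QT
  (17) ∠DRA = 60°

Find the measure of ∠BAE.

Step 1: By the law of cosines on triangle ABE: AE² = 6² + 6² − 2·6·6·cos(90°) = 72, so AE = 6·√2.
Step 2: By the inverse law of cosines on triangle BAE: cos(∠BAE) = (6² + (6·√2)² − 6²) / (2·6·6·√2) = 72/101.82 = 0.7071, so ∠BAE = 45°.

Therefore, the measure of angle ∠BAE = 45°.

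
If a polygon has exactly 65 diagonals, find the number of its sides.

Using d = n(n - 3)/2, we solve 65 = n(n - 3)/2.
So n(n - 3) = 130.
Testing n = 13: 13 * 10 = 130 = 130. Correct.
The polygon has 13 sides.

13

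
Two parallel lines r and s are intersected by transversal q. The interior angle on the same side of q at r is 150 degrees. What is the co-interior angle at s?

Co-interior angles (same-side interior) formed by parallel lines and a transversal are supplementary (sum to 180 degrees).
The given angle is 150 degrees.
The co-interior angle = 180 - 150 = 30 degrees.

30 degrees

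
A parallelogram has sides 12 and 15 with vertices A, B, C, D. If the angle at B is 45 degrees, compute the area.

The area of a parallelogram equals the product of two adjacent sides times the sine of the included angle.
This is because the height equals 15 * sin(45°) = 15*sqrt(2)/2.
Area = 12 * 15*sqrt(2)/2 = 90*sqrt(2)

90*sqrt(2)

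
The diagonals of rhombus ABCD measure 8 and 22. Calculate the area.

Area of a rhombus = (d1 * d2) / 2
Area = (8 * 22) / 2
Area = 176 / 2
Area = 88

88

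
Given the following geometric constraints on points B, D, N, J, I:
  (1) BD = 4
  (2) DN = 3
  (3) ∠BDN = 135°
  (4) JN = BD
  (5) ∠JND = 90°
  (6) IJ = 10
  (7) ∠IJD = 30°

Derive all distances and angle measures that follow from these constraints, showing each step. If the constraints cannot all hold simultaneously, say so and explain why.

The constraints are consistent.

From the given relations:
  JN = BD = 4

Step 1: From BD = 4, DN = 3, and ∠BDN = 135°, by the law of cosines:
  BN² = BD² + DN² - 2·BD·DN·cos(135°) = 16 + 9 + 16.97 = 41.97
  BN ≈ 6.48

Step 2: From DN = 3, NJ = 4, and ∠DNJ = 90°, by the law of cosines:
  DJ² = DN² + NJ² - 2·DN·NJ·cos(90°) = 9 + 16 - 0 = 25
  DJ = 5

Step 3: From DJ = 5, JI = 10, and ∠DJI = 30°, by the law of cosines:
  DI² = DJ² + JI² - 2·DJ·JI·cos(30°) = 25 + 100 - 86.6 = 38.4
  DI ≈ 6.2

Step 4: From BD = 4, BN = 6.48, DN = 3, by the inverse law of cosines:
  cos(∠DBN) = (BD² + BN² - DN²) / (2·BD·BN)
  ∠DBN = 19.11°

Step 5: From DJ = 5, DN = 3, JN = 4, by the inverse law of cosines:
  cos(∠JDN) = (DJ² + DN² - JN²) / (2·DJ·DN)
  ∠JDN = 53.13°

Step 6: From NB = 6.48, ND = 3, BD = 4, by the inverse law of cosines:
  cos(∠BND) = (NB² + ND² - BD²) / (2·NB·ND)
  ∠BND = 25.89°

Step 7: From JD = 5, JN = 4, DN = 3, by the inverse law of cosines:
  cos(∠DJN) = (JD² + JN² - DN²) / (2·JD·JN)
  ∠DJN = 36.87°

Step 8: From DI = 6.2, DJ = 5, IJ = 10, by the inverse law of cosines:
  cos(∠IDJ) = (DI² + DJ² - IJ²) / (2·DI·DJ)
  ∠IDJ = 126.21°

Step 9: From ID = 6.2, IJ = 10, DJ = 5, by the inverse law of cosines:
  cos(∠DIJ) = (ID² + IJ² - DJ²) / (2·ID·IJ)
  ∠DIJ = 23.79°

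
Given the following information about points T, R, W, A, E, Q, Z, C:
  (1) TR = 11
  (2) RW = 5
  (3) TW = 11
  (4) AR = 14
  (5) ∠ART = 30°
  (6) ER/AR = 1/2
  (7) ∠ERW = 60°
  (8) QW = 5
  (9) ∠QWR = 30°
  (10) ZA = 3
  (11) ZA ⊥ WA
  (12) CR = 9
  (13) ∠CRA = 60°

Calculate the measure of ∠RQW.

Step 1: By the law of cosines on triangle QWR: QR² = 5² + 5² − 2·5·5·cos(30°) = 6.7, so QR ≈ 2.59.
Step 2: By the inverse law of cosines on triangle RQW: cos(∠RQW) = (2.59² + 5² − 5²) / (2·2.59·5) = 6.7/25.88 = 0.2588, so ∠RQW = 75°.

Therefore, the measure of angle ∠RQW = 75°.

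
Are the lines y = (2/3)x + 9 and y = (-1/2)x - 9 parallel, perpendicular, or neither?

Slope of line 1: m1 = 2/3
Slope of line 2: m2 = -1/2
m1 != m2 and m1*m2 = -1/3 != -1. Neither.

Neither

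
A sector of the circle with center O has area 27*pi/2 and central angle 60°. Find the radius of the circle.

r² = 360 × 27*pi/2 / (π × 60) = 81, so r = 9.

9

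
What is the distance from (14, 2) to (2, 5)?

d = sqrt((-12)^2 + (3)^2) = sqrt(153) = 3*sqrt(17)

3*sqrt(17)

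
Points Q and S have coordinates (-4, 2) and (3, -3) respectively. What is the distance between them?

d = sqrt((3 - -4)^2 + (-3 - 2)^2)
d = sqrt(7^2 + -5^2)
d = sqrt(49 + 25)
d = sqrt(74)

sqrt(74)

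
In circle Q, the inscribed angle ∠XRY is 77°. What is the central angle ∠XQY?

Central angle = 2 × 77° = 154° (inscribed angle theorem).

154°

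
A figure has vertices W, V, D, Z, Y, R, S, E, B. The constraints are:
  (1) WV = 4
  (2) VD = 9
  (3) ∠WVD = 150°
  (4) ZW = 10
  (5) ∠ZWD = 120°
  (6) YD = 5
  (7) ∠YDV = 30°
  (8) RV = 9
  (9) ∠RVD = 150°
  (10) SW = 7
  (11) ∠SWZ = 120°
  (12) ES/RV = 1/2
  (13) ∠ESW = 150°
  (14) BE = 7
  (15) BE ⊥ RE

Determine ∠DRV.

Step 1: By the law of cosines on triangle RVD: RD² = 9² + 9² − 2·9·9·cos(150°) = 302.3, so RD ≈ 17.39.
Step 2: By the inverse law of cosines on triangle DRV: cos(∠DRV) = (17.39² + 9² − 9²) / (2·17.39·9) = 302.3/312.96 = 0.9659, so ∠DRV = 15°.

Therefore, the measure of angle ∠DRV = 15°.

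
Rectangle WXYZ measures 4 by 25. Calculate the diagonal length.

A rectangle's diagonal splits it into two right triangles, with the diagonal as the hypotenuse.
By the Pythagorean theorem, d^2 = 4^2 + 25^2 = 641.
Therefore d = sqrt(641).

sqrt(641)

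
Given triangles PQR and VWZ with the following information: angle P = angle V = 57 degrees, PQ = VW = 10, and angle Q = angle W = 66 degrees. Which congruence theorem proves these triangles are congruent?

Consider the given information: angle P = angle V = 57 degrees, PQ = VW = 10, and angle Q = angle W = 66 degrees
This is not SAS or HL: SAS requires two sides and the included angle between them. HL only applies to right triangles with matching hypotenuse and leg.
The correct criterion is ASA. Two pairs of corresponding angles and the included side are equal (Angle-Side-Angle).

ASA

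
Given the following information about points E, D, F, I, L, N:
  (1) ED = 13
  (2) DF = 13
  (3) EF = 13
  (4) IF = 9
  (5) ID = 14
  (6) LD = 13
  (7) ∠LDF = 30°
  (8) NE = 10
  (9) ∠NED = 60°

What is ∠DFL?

Step 1: By the law of cosines on triangle FDL: FL² = 13² + 13² − 2·13·13·cos(30°) = 45.28, so FL ≈ 6.73.
Step 2: By the inverse law of cosines on triangle DFL: cos(∠DFL) = (13² + 6.73² − 13²) / (2·13·6.73) = 45.28/174.96 = 0.2588, so ∠DFL = 75°.

Therefore, the measure of angle ∠DFL = 75°.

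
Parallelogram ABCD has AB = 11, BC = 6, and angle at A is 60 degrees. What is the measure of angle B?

In a parallelogram, consecutive angles are supplementary (sum to 180°).
angle B = 180 - angle A
angle B = 180 - 60
angle B = 120 degrees

120 degrees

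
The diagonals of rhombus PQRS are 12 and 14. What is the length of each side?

Half-diagonals are 6 and 7. side = sqrt(6^2 + 7^2) = sqrt(85)

sqrt(85)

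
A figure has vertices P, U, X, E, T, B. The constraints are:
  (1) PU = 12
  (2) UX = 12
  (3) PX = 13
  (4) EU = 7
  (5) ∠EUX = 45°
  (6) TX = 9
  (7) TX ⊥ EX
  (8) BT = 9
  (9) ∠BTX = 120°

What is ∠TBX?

Step 1: By the law of cosines on triangle BTX: BX² = 9² + 9² − 2·9·9·cos(120°) = 243, so BX = 9·√3.
Step 2: By the inverse law of cosines on triangle TBX: cos(∠TBX) = (9² + (9·√3)² − 9²) / (2·9·9·√3) = 243/280.59 = 0.866, so ∠TBX = 30°.

Therefore, the measure of angle ∠TBX = 30°.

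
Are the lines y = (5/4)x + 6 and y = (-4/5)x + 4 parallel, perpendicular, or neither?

Slope of line 1: m1 = 5/4
Slope of line 2: m2 = -4/5
m1 * m2 = -1, so perpendicular.

Perpendicular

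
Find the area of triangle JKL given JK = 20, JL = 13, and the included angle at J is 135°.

Area = (1/2)(20)(13) sin(135°) = (1/2)(20)(13)(sqrt(2)/2) = 65*sqrt(2)

65*sqrt(2)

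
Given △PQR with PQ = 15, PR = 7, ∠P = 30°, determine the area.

When two sides and the included angle are known, the area formula is (1/2)ab sin(C).
The height from one side to the opposite vertex is 7 sin(30°) = 7/2.
Area = (1/2) * 15 * 7/2 = 105/4.

105/4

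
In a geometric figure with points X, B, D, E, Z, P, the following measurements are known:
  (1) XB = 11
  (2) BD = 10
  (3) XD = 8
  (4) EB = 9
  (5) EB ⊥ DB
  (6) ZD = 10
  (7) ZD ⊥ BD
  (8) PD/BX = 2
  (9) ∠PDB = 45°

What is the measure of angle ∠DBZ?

Step 1: By the law of cosines on triangle BDZ: BZ² = 10² + 10² − 2·10·10·cos(90°) = 200, so BZ = 10·√2.
Step 2: By the inverse law of cosines on triangle DBZ: cos(∠DBZ) = (10² + (10·√2)² − 10²) / (2·10·10·√2) = 200/282.84 = 0.7071, so ∠DBZ = 45°.

Therefore, the measure of angle ∠DBZ = 45°.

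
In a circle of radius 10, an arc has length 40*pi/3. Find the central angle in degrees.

θ = 360 × 40*pi/3 / (2π × 10) = 240° (rearranging arc length formula).

240°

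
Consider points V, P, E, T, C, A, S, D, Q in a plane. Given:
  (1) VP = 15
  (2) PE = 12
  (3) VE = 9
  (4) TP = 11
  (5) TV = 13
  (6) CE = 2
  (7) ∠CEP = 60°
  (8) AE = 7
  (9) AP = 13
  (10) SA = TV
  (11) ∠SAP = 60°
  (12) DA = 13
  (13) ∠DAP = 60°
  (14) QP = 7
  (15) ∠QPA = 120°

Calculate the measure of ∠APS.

From the given relations: SA = TV = 13.
Step 1: By the law of cosines on triangle PAS: PS² = 13² + 13² − 2·13·13·cos(60°) = 169, so PS = 13.
Step 2: By the inverse law of cosines on triangle APS: cos(∠APS) = (13² + 13² − 13²) / (2·13·13) = 169/338 = 0.5, so ∠APS = 60°.

Therefore, the measure of angle ∠APS = 60°.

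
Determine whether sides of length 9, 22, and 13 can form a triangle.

The longest side is 22. The other two sides sum to 9 + 13 = 22.
Since 22 ≤ 22, the two shorter sides cannot reach around to close the triangle.

No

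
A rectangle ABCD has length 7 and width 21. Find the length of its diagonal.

Using the Pythagorean theorem:
d² = 7² + 21² = 49 + 441 = 490
d = sqrt(490) = 7*sqrt(10)

7*sqrt(10)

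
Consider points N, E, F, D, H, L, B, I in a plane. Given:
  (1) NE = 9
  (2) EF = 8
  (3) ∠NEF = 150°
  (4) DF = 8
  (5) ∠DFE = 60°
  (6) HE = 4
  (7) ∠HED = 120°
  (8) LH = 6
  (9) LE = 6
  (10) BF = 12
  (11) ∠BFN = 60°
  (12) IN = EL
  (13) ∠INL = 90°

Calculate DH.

Step 1: By the law of cosines on triangle EFD: ED² = 8² + 8² − 2·8·8·cos(60°) = 64, so ED = 8.
Step 2: By the law of cosines on triangle DEH: DH² = 8² + 4² − 2·8·4·cos(120°) = 112, so DH = 4·√7.

Therefore, the length of DH = 4·√7.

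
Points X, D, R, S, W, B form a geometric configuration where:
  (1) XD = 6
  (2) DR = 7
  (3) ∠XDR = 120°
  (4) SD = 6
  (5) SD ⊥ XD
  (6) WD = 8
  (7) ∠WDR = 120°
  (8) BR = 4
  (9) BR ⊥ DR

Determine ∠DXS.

Step 1: By the law of cosines on triangle XDS: XS² = 6² + 6² − 2·6·6·cos(90°) = 72, so XS = 6·√2.
Step 2: By the inverse law of cosines on triangle DXS: cos(∠DXS) = (6² + (6·√2)² − 6²) / (2·6·6·√2) = 72/101.82 = 0.7071, so ∠DXS = 45°.

Therefore, the measure of angle ∠DXS = 45°.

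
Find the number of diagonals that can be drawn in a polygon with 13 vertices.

The number of diagonals in an n-gon is n(n - 3)/2.
For n = 13: 13(13 - 3)/2 = 13 × 10 / 2 = 65.

65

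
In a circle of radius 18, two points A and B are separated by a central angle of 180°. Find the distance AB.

Chord = 2(18) sin(90°) = 36

36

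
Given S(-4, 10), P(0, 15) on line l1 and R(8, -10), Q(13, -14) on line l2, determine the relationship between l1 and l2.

Slope of line 1: m1 = (15 - 10)/(0 - -4) = 5/4 = 5/4
Slope of line 2: m2 = (-14 - -10)/(13 - 8) = -4/5 = -4/5
m1 * m2 = (5/4) * (-4/5) = -1 = -1, so the lines are perpendicular.

Perpendicular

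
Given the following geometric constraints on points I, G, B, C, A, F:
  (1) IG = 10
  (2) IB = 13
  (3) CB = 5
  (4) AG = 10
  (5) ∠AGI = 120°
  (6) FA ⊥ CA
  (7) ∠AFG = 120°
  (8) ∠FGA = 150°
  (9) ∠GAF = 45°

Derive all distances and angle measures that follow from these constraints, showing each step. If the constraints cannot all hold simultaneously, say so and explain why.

These constraints are not satisfiable: (7), (8) and (9) are the three interior angles of triangle AFG, which must sum to 180°, but 120° + 150° + 45° = 315°. No planar figure meets all of them, so nothing further can be derived.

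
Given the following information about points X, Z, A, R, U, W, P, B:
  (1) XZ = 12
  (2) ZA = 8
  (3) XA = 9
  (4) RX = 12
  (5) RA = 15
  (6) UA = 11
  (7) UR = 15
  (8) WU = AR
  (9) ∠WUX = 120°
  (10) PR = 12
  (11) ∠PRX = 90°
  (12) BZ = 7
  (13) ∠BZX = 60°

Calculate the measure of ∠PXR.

Step 1: By the law of cosines on triangle XRP: XP² = 12² + 12² − 2·12·12·cos(90°) = 288, so XP = 12·√2.
Step 2: By the inverse law of cosines on triangle PXR: cos(∠PXR) = ((12·√2)² + 12² − 12²) / (2·12·√2·12) = 288/407.29 = 0.7071, so ∠PXR = 45°.

Therefore, the measure of angle ∠PXR = 45°.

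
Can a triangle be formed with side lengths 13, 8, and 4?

No.
The triangle inequality is violated: 8 + 4 = 12 ≤ 13.
These lengths cannot form a triangle.

No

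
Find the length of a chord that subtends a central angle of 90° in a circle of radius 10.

Drop a perpendicular from the center to the chord, bisecting both the chord and the central angle.
Each half-chord = r sin(θ/2) = 10 sin(45°).
The full chord = 2 × 10 × sin(45°) = 10*sqrt(2).

10*sqrt(2)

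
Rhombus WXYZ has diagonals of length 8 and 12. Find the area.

The diagonals of a rhombus divide it into four right triangles.
Each triangle has legs 8/ 2 = 4 and 12/2 = 6, so each has area (1/2)*4*6 = 12.
Four such triangles give total area = (d1 * d2) / 2 = 48.

48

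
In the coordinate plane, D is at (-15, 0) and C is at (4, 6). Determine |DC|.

d = sqrt((4 - -15)^2 + (6 - 0)^2)
d = sqrt(19^2 + 6^2)
d = sqrt(361 + 36)
d = sqrt(397)

sqrt(397)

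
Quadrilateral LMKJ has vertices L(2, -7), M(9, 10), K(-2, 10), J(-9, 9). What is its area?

The Shoelace formula works by pairing each vertex with the next (cycling back to the first).
For each pair, compute x_i*y_(i+1) - x_(i+1)*y_i:
  (2*10 - 9*-7) = 83
  (9*10 - -2*10) = 110
  (-2*9 - -9*10) = 72
  (-9*-7 - 2*9) = 45
Taking half the absolute value of the total: Area = (1/2)(310) = 155.

155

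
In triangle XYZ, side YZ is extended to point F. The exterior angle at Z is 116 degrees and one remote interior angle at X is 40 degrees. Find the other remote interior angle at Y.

angle Y = 116 - 40 = 76 degrees (exterior angle theorem).

76 degrees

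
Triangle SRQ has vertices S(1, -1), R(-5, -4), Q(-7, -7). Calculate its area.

Using the Shoelace formula for a triangle:
Area = (1/2)|x0(y1 - y2) + x1(y2 - y0) + x2(y0 - y1)|
Area = (1/2)|1(-4 - -7) + -5(-7 - -1) + -7(-1 - -4)|
Area = (1/2)|3 + 30 + -21|
Area = (1/2)|12|
Area = (1/2)(12)
Area = 6

6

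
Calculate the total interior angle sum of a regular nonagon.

The sum of interior angles of an n-sided polygon is (n - 2) * 180.
For n = 9: (9 - 2) * 180 = 7 * 180 = 1260 degrees.

1260 degrees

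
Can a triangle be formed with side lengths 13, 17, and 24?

For three segments to close into a triangle, no single side can be as long as the other two combined.
The longest side is 24, and 13 + 17 = 30 > 24.
A triangle can be formed.

Yes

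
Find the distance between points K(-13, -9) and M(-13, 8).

d = sqrt((0)^2 + (17)^2) = sqrt(289) = 17

17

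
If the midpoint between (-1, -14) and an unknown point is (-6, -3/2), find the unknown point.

Using the midpoint formula: M = ((x1 + x2)/2, (y1 + y2)/2)
We know M = (-6, -3/2) and L = (-1, -14)
For x: -6 = (-1 + x2)/2, so x2 = 2*-6 - -1 = -11
For y: -3/2 = (-14 + y2)/2, so y2 = 2*-3/2 - -14 = 11
J = (-11, 11)

(-11, 11)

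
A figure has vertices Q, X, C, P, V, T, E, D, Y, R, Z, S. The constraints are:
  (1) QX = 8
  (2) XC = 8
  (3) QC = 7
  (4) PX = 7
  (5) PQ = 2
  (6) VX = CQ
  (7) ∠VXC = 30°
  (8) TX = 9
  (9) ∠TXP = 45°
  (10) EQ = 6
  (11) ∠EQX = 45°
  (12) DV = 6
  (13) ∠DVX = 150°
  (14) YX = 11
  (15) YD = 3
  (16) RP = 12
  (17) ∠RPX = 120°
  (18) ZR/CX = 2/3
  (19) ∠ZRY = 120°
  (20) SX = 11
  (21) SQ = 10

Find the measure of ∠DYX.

From the given relations: VX = CQ = 7.
Step 1: By the law of cosines on triangle DVX: DX² = 6² + 7² − 2·6·7·cos(150°) = 157.75, so DX ≈ 12.56.
Step 2: By the inverse law of cosines on triangle DYX: cos(∠DYX) = (3² + 11² − 12.56²) / (2·3·11) = -27.75/66 = -0.4204, so ∠DYX = 114.86°.

Therefore, the measure of angle ∠DYX = 114.86°.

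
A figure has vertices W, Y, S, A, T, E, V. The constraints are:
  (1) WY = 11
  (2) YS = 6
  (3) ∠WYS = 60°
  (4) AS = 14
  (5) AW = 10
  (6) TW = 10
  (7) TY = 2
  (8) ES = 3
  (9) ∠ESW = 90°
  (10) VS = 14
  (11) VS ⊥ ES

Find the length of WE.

Step 1: By the law of cosines on triangle SYW: SW² = 6² + 11² − 2·6·11·cos(60°) = 91, so SW = √91.
Step 2: By the law of cosines on triangle WSE: WE² = √91² + 3² − 2·√91·3·cos(90°) = 100, so WE = 10.

Therefore, the length of WE = 10.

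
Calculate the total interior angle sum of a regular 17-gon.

The sum of interior angles of an n-sided polygon is (n - 2) * 180.
For n = 17: (17 - 2) * 180 = 15 * 180 = 2700 degrees.

2700 degrees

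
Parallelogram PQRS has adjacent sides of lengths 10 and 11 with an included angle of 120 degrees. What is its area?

Area = 10 * 11 * sin(120°) = 110 * sqrt(3)/2 = 55*sqrt(3)

55*sqrt(3)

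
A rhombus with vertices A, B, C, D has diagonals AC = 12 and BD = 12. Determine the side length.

Half-diagonals are 6 and 6. side = sqrt(6^2 + 6^2) = sqrt(72) = 6*sqrt(2)

6*sqrt(2)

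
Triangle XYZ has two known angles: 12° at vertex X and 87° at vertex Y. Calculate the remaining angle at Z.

Let angle Z = x. Then 12 + 87 + x = 180.
x = 180 - 99 = 81 degrees.

81 degrees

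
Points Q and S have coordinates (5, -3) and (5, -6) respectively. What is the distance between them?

The horizontal distance is |5 - 5| = 0 and the vertical distance is |-6 - -3| = 3.
By the Pythagorean theorem, d = sqrt(0^2 + 3^2) = sqrt(9) = 3.

3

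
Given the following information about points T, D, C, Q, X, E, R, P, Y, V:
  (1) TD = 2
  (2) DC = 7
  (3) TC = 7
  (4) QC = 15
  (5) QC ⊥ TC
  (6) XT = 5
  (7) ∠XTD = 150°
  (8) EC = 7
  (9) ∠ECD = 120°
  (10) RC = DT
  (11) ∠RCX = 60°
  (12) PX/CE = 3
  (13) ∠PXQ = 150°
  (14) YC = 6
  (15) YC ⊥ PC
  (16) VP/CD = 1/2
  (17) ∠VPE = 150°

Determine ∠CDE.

Step 1: By the law of cosines on triangle DCE: DE² = 7² + 7² − 2·7·7·cos(120°) = 147, so DE = 7·√3.
Step 2: By the inverse law of cosines on triangle CDE: cos(∠CDE) = (7² + (7·√3)² − 7²) / (2·7·7·√3) = 147/169.74 = 0.866, so ∠CDE = 30°.

Therefore, the measure of angle ∠CDE = 30°.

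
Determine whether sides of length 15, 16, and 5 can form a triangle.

Check all three triangle inequalities:
15 + 16 = 31 > 5 ✓
15 + 5 = 20 > 16 ✓
16 + 5 = 21 > 15 ✓
All conditions hold, so these sides form a valid triangle.

Yes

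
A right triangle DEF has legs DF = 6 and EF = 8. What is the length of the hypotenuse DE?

In a right triangle, the square of the hypotenuse equals the sum of the squares of the two legs.
The legs are 6 and 8, so the hypotenuse = sqrt(36 + 64) = sqrt(100) = 10.

10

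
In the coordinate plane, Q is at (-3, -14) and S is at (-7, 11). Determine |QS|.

d = sqrt((-7 - -3)^2 + (11 - -14)^2)
d = sqrt(-4^2 + 25^2)
d = sqrt(16 + 625)
d = sqrt(641)

sqrt(641)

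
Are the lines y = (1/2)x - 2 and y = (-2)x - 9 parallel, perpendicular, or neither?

Slope of line 1: m1 = 1/2
Slope of line 2: m2 = -2
Two lines are perpendicular when the product of their slopes is -1 (negative reciprocals).
m1 * m2 = (1/2) * (-2) = -1, confirming perpendicularity.

Perpendicular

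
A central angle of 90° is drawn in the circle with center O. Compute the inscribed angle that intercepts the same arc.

Inscribed angle = 90° / 2 = 45° (inscribed angle theorem).

45°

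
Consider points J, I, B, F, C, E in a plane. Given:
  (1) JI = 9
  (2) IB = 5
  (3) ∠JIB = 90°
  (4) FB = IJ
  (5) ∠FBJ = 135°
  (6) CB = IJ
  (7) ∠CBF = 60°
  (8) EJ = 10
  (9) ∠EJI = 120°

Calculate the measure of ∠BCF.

From the given relations: CB = IJ = 9; FB = IJ = 9.
Step 1: By the law of cosines on triangle CBF: CF² = 9² + 9² − 2·9·9·cos(60°) = 81, so CF = 9.
Step 2: By the inverse law of cosines on triangle BCF: cos(∠BCF) = (9² + 9² − 9²) / (2·9·9) = 81/162 = 0.5, so ∠BCF = 60°.

Therefore, the measure of angle ∠BCF = 60°.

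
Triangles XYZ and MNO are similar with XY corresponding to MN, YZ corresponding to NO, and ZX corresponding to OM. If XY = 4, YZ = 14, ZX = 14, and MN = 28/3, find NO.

Similar triangles have proportional sides. Setting up the proportion:
MN / XY = NO / YZ
28/3 / 4 = NO / 14
NO = 14 * 28/3 / 4 = 98/3.

98/3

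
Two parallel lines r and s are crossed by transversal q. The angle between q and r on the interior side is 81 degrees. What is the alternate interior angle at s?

Alternate interior angles are equal: 81 degrees.

81 degrees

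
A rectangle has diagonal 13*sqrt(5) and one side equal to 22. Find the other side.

Using the Pythagorean theorem: d^2 = a^2 + b^2
b^2 = d^2 - a^2
b^2 = 845 - 484
b^2 = 361
b = sqrt(361) = 19

19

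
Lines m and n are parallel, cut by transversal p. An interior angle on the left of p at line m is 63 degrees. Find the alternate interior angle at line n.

Alternate interior angles lie on opposite sides of the transversal, between the parallel lines.
By the alternate interior angle theorem, they are equal: 63 degrees.

63 degrees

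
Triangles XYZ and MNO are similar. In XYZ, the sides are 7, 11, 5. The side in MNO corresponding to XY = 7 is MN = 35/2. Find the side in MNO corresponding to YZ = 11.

Similar triangles have proportional sides. Setting up the proportion:
MN / XY = NO / YZ
35/2 / 7 = NO / 11
NO = 11 * 35/2 / 7 = 55/2.

55/2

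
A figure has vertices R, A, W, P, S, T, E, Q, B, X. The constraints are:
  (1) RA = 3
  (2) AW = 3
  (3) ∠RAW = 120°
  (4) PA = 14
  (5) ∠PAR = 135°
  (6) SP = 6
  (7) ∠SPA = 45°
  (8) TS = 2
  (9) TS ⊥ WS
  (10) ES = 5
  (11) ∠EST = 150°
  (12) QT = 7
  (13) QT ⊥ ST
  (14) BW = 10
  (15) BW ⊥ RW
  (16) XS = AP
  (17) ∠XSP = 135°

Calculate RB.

Step 1: By the law of cosines on triangle RAW: RW² = 3² + 3² − 2·3·3·cos(120°) = 27, so RW = 3·√3.
Step 2: By the law of cosines on triangle RWB: RB² = (3·√3)² + 10² − 2·3·√3·10·cos(90°) = 127, so RB = √127.

Therefore, the length of RB = √127.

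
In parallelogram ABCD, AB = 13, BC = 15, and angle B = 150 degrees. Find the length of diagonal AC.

Using the law of cosines:
d^2 = 13^2 + 15^2 - 2(13)(15)cos(150 degrees)
d^2 = 169 + 225 - 390*-sqrt(3)/2
d^2 = 195*sqrt(3) + 394
d = sqrt(195*sqrt(3) + 394)

sqrt(195*sqrt(3) + 394)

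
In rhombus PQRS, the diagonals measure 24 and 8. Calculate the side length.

Half-diagonals are 12 and 4. side = sqrt(12^2 + 4^2) = sqrt(160) = 4*sqrt(10)

4*sqrt(10)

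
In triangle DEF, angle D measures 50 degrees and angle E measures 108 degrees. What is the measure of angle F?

angle F = 180 - 50 - 108 = 22 degrees.

22 degrees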